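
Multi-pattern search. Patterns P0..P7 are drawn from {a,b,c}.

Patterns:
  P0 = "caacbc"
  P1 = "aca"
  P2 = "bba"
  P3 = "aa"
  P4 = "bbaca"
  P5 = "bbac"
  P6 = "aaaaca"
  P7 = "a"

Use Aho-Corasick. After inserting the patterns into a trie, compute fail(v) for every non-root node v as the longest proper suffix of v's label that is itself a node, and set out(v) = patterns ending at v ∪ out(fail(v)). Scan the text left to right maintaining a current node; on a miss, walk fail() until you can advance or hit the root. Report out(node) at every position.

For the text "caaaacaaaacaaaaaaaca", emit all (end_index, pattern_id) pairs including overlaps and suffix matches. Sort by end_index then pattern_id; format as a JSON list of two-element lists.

Build:
Trie (insert patterns):
  0='ε' goto a→7 b→10 c→1
  1='c' goto a→2
  2='ca' goto a→3
  3='caa' goto c→4
  4='caac' goto b→5
  5='caacb' goto c→6
  6='caacbc' goto ·  ←P0
  7='a' goto a→13 c→8  ←P7
  8='ac' goto a→9
  9='aca' goto ·  ←P1
  10='b' goto b→11
  11='bb' goto a→12
  12='bba' goto c→14  ←P2
  13='aa' goto a→16  ←P3
  14='bbac' goto a→15  ←P5
  15='bbaca' goto ·  ←P4
  16='aaa' goto a→17
  17='aaaa' goto c→18
  18='aaaac' goto a→19
  19='aaaaca' goto ·  ←P6

BFS fail/out derivation:
  fail(1) 'c': from fail(0)=0 chase 'c': 0 ⇒ 0;  out=∅∪out(0)=∅
  fail(7) 'a': from fail(0)=0 chase 'a': 0 ⇒ 0;  out={7}∪out(0)={7}
  fail(10) 'b': from fail(0)=0 chase 'b': 0 ⇒ 0;  out=∅∪out(0)=∅
  fail(2) 'ca': from fail(1)=0 chase 'a': 0 ⇒ 7;  out=∅∪out(7)={7}
  fail(8) 'ac': from fail(7)=0 chase 'c': 0 ⇒ 1;  out=∅∪out(1)=∅
  fail(11) 'bb': from fail(10)=0 chase 'b': 0 ⇒ 10;  out=∅∪out(10)=∅
  fail(13) 'aa': from fail(7)=0 chase 'a': 0 ⇒ 7;  out={3}∪out(7)={3,7}
  fail(3) 'caa': from fail(2)=7 chase 'a': 7 ⇒ 13;  out=∅∪out(13)={3,7}
  fail(9) 'aca': from fail(8)=1 chase 'a': 1 ⇒ 2;  out={1}∪out(2)={1,7}
  fail(12) 'bba': from fail(11)=10 chase 'a': 10→0 ⇒ 7;  out={2}∪out(7)={2,7}
  fail(16) 'aaa': from fail(13)=7 chase 'a': 7 ⇒ 13;  out=∅∪out(13)={3,7}
  fail(4) 'caac': from fail(3)=13 chase 'c': 13→7 ⇒ 8;  out=∅∪out(8)=∅
  fail(14) 'bbac': from fail(12)=7 chase 'c': 7 ⇒ 8;  out={5}∪out(8)={5}
  fail(17) 'aaaa': from fail(16)=13 chase 'a': 13 ⇒ 16;  out=∅∪out(16)={3,7}
  fail(5) 'caacb': from fail(4)=8 chase 'b': 8→1→0 ⇒ 10;  out=∅∪out(10)=∅
  fail(15) 'bbaca': from fail(14)=8 chase 'a': 8 ⇒ 9;  out={4}∪out(9)={1,4,7}
  fail(18) 'aaaac': from fail(17)=16 chase 'c': 16→13→7 ⇒ 8;  out=∅∪out(8)=∅
  fail(6) 'caacbc': from fail(5)=10 chase 'c': 10→0 ⇒ 1;  out={0}∪out(1)={0}
  fail(19) 'aaaaca': from fail(18)=8 chase 'a': 8 ⇒ 9;  out={6}∪out(9)={1,6,7}

Text stream:
[0] read 'c'  n0⇒n1
[1] read 'a'  n1⇒n2  emit P7@[1:1]
[2] read 'a'  n2⇒n3  emit P3@[1:2],P7@[2:2]
[3] read 'a'  n3⇒n16 (via fail)  emit P3@[2:3],P7@[3:3]
[4] read 'a'  n16⇒n17  emit P3@[3:4],P7@[4:4]
[5] read 'c'  n17⇒n18
[6] read 'a'  n18⇒n19  emit P1@[4:6],P6@[1:6],P7@[6:6]
[7] read 'a'  n19⇒n3 (via fail)  emit P3@[6:7],P7@[7:7]
[8] read 'a'  n3⇒n16 (via fail)  emit P3@[7:8],P7@[8:8]
[9] read 'a'  n16⇒n17  emit P3@[8:9],P7@[9:9]
[10] read 'c'  n17⇒n18
[11] read 'a'  n18⇒n19  emit P1@[9:11],P6@[6:11],P7@[11:11]
[12] read 'a'  n19⇒n3 (via fail)  emit P3@[11:12],P7@[12:12]
[13] read 'a'  n3⇒n16 (via fail)  emit P3@[12:13],P7@[13:13]
[14] read 'a'  n16⇒n17  emit P3@[13:14],P7@[14:14]
[15] read 'a'  n17⇒n17 (via fail)  emit P3@[14:15],P7@[15:15]
[16] read 'a'  n17⇒n17 (via fail)  emit P3@[15:16],P7@[16:16]
[17] read 'a'  n17⇒n17 (via fail)  emit P3@[16:17],P7@[17:17]
[18] read 'c'  n17⇒n18
[19] read 'a'  n18⇒n19  emit P1@[17:19],P6@[14:19],P7@[19:19]

Matches: [[1,7],[2,3],[2,7],[3,3],[3,7],[4,3],[4,7],[6,1],[6,6],[6,7],[7,3],[7,7],[8,3],[8,7],[9,3],[9,7],[11,1],[11,6],[11,7],[12,3],[12,7],[13,3],[13,7],[14,3],[14,7],[15,3],[15,7],[16,3],[16,7],[17,3],[17,7],[19,1],[19,6],[19,7]]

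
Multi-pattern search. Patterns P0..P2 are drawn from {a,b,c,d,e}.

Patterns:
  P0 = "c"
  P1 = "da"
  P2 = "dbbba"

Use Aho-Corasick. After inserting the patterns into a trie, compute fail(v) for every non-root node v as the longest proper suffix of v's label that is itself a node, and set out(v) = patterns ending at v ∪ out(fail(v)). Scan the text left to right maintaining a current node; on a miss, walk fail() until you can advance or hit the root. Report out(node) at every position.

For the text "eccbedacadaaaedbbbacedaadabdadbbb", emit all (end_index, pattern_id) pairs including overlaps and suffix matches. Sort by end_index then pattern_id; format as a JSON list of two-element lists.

Build:
Trie (insert patterns):
  n0 'ε': c→1 d→2
  n1 'c': ·  ←P0
  n2 'd': a→3 b→4
  n3 'da': ·  ←P1
  n4 'db': b→5
  n5 'dbb': b→6
  n6 'dbbb': a→7
  n7 'dbbba': ·  ←P2

BFS fail/out derivation:
  fail(1) 'c': from fail(0)=0 chase 'c': 0 ⇒ 0;  out={0}∪out(0)={0}
  fail(2) 'd': from fail(0)=0 chase 'd': 0 ⇒ 0;  out=∅∪out(0)=∅
  fail(3) 'da': from fail(2)=0 chase 'a': 0 ⇒ 0;  out={1}∪out(0)={1}
  fail(4) 'db': from fail(2)=0 chase 'b': 0 ⇒ 0;  out=∅∪out(0)=∅
  fail(5) 'dbb': from fail(4)=0 chase 'b': 0 ⇒ 0;  out=∅∪out(0)=∅
  fail(6) 'dbbb': from fail(5)=0 chase 'b': 0 ⇒ 0;  out=∅∪out(0)=∅
  fail(7) 'dbbba': from fail(6)=0 chase 'a': 0 ⇒ 0;  out={2}∪out(0)={2}

Run:
i=0 'e': node 0→0
i=1 'c': node 0→1  ** P0@[1:1]
i=2 'c': node 1→1 ·f  ** P0@[2:2]
i=3 'b': node 1→0 ·f
i=4 'e': node 0→0
i=5 'd': node 0→2
i=6 'a': node 2→3  ** P1@[5:6]
i=7 'c': node 3→1 ·f  ** P0@[7:7]
i=8 'a': node 1→0 ·f
i=9 'd': node 0→2
i=10 'a': node 2→3  ** P1@[9:10]
i=11 'a': node 3→0 ·f
i=12 'a': node 0→0
i=13 'e': node 0→0
i=14 'd': node 0→2
i=15 'b': node 2→4
i=16 'b': node 4→5
i=17 'b': node 5→6
i=18 'a': node 6→7  ** P2@[14:18]
i=19 'c': node 7→1 ·f  ** P0@[19:19]
i=20 'e': node 1→0 ·f
i=21 'd': node 0→2
i=22 'a': node 2→3  ** P1@[21:22]
i=23 'a': node 3→0 ·f
i=24 'd': node 0→2
i=25 'a': node 2→3  ** P1@[24:25]
i=26 'b': node 3→0 ·f
i=27 'd': node 0→2
i=28 'a': node 2→3  ** P1@[27:28]
i=29 'd': node 3→2 ·f
i=30 'b': node 2→4
i=31 'b': node 4→5
i=32 'b': node 5→6

All matches (sorted): [[1,0],[2,0],[6,1],[7,0],[10,1],[18,2],[19,0],[22,1],[25,1],[28,1]]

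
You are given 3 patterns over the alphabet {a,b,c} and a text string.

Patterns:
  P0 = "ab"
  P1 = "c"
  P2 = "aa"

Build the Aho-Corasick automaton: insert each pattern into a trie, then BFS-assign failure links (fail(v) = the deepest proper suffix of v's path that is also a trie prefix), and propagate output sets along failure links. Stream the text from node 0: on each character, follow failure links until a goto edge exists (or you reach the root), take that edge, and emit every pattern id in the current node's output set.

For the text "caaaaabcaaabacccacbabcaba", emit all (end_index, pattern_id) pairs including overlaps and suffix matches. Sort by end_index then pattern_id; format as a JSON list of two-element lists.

Construct AC machine:
Trie nodes:
  n0 'ε': a→1 c→3
  n1 'a': a→4 b→2
  n2 'ab': ·  [P0 ends]
  n3 'c': ·  [P1 ends]
  n4 'aa': ·  [P2 ends]

BFS fail/out derivation:
  fail(1) 'a': from fail(0)=0 chase 'a': 0 ⇒ 0;  out=∅∪out(0)=∅
  fail(3) 'c': from fail(0)=0 chase 'c': 0 ⇒ 0;  out={1}∪out(0)={1}
  fail(2) 'ab': from fail(1)=0 chase 'b': 0 ⇒ 0;  out={0}∪out(0)={0}
  fail(4) 'aa': from fail(1)=0 chase 'a': 0 ⇒ 1;  out={2}∪out(1)={2}

Scan:
pos 0 'c': at 3  emit P1@[0:0]
pos 1 'a': at 1 (via fail)
pos 2 'a': at 4  emit P2@[1:2]
pos 3 'a': at 4 (via fail)  emit P2@[2:3]
pos 4 'a': at 4 (via fail)  emit P2@[3:4]
pos 5 'a': at 4 (via fail)  emit P2@[4:5]
pos 6 'b': at 2 (via fail)  emit P0@[5:6]
pos 7 'c': at 3 (via fail)  emit P1@[7:7]
pos 8 'a': at 1 (via fail)
pos 9 'a': at 4  emit P2@[8:9]
pos 10 'a': at 4 (via fail)  emit P2@[9:10]
pos 11 'b': at 2 (via fail)  emit P0@[10:11]
pos 12 'a': at 1 (via fail)
pos 13 'c': at 3 (via fail)  emit P1@[13:13]
pos 14 'c': at 3 (via fail)  emit P1@[14:14]
pos 15 'c': at 3 (via fail)  emit P1@[15:15]
pos 16 'a': at 1 (via fail)
pos 17 'c': at 3 (via fail)  emit P1@[17:17]
pos 18 'b': at 0 (via fail)
pos 19 'a': at 1
pos 20 'b': at 2  emit P0@[19:20]
pos 21 'c': at 3 (via fail)  emit P1@[21:21]
pos 22 'a': at 1 (via fail)
pos 23 'b': at 2  emit P0@[22:23]
pos 24 'a': at 1 (via fail)

All matches (sorted): [[0,1],[2,2],[3,2],[4,2],[5,2],[6,0],[7,1],[9,2],[10,2],[11,0],[13,1],[14,1],[15,1],[17,1],[20,0],[21,1],[23,0]]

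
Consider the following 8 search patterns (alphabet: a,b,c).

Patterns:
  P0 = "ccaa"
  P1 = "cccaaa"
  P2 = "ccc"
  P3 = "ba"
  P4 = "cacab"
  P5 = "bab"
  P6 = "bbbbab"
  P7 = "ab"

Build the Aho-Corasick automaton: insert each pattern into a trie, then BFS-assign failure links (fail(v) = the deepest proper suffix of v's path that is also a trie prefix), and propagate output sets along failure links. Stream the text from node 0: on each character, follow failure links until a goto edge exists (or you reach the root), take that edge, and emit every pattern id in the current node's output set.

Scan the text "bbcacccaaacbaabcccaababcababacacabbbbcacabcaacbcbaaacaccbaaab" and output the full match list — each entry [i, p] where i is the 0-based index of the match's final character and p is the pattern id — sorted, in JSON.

Construct AC machine:
Trie nodes:
  n0 'ε': a→21 b→9 c→1
  n1 'c': a→11 c→2
  n2 'cc': a→3 c→5
  n3 'cca': a→4
  n4 'ccaa': ·  ←P0
  n5 'ccc': a→6  ←P2
  n6 'ccca': a→7
  n7 'cccaa': a→8
  n8 'cccaaa': ·  ←P1
  n9 'b': a→10 b→16
  n10 'ba': b→15  ←P3
  n11 'ca': c→12
  n12 'cac': a→13
  n13 'caca': b→14
  n14 'cacab': ·  ←P4
  n15 'bab': ·  ←P5
  n16 'bb': b→17
  n17 'bbb': b→18
  n18 'bbbb': a→19
  n19 'bbbba': b→20
  n20 'bbbbab': ·  ←P6
  n21 'a': b→22
  n22 'ab': ·  ←P7

Failure links (BFS by depth):
  n1('c'): parent n0 fail=0; on 'c' 0 → fail=0;  out ∅∪∅=∅
  n9('b'): parent n0 fail=0; on 'b' 0 → fail=0;  out ∅∪∅=∅
  n21('a'): parent n0 fail=0; on 'a' 0 → fail=0;  out ∅∪∅=∅
  n2('cc'): parent n1 fail=0; on 'c' 0 → fail=1;  out ∅∪∅=∅
  n10('ba'): parent n9 fail=0; on 'a' 0 → fail=21;  out {3}∪∅={3}
  n11('ca'): parent n1 fail=0; on 'a' 0 → fail=21;  out ∅∪∅=∅
  n16('bb'): parent n9 fail=0; on 'b' 0 → fail=9;  out ∅∪∅=∅
  n22('ab'): parent n21 fail=0; on 'b' 0 → fail=9;  out {7}∪∅={7}
  n3('cca'): parent n2 fail=1; on 'a' 1 → fail=11;  out ∅∪∅=∅
  n5('ccc'): parent n2 fail=1; on 'c' 1 → fail=2;  out {2}∪∅={2}
  n12('cac'): parent n11 fail=21; on 'c' 21→0 → fail=1;  out ∅∪∅=∅
  n15('bab'): parent n10 fail=21; on 'b' 21 → fail=22;  out {5}∪{7}={5,7}
  n17('bbb'): parent n16 fail=9; on 'b' 9 → fail=16;  out ∅∪∅=∅
  n4('ccaa'): parent n3 fail=11; on 'a' 11→21→0 → fail=21;  out {0}∪∅={0}
  n6('ccca'): parent n5 fail=2; on 'a' 2 → fail=3;  out ∅∪∅=∅
  n13('caca'): parent n12 fail=1; on 'a' 1 → fail=11;  out ∅∪∅=∅
  n18('bbbb'): parent n17 fail=16; on 'b' 16 → fail=17;  out ∅∪∅=∅
  n7('cccaa'): parent n6 fail=3; on 'a' 3 → fail=4;  out ∅∪{0}={0}
  n14('cacab'): parent n13 fail=11; on 'b' 11→21 → fail=22;  out {4}∪{7}={4,7}
  n19('bbbba'): parent n18 fail=17; on 'a' 17→16→9 → fail=10;  out ∅∪{3}={3}
  n8('cccaaa'): parent n7 fail=4; on 'a' 4→21→0 → fail=21;  out {1}∪∅={1}
  n20('bbbbab'): parent n19 fail=10; on 'b' 10 → fail=15;  out {6}∪{5,7}={5,6,7}

Scan:
i=0 'b': node 0→9
i=1 'b': node 9→16
i=2 'c': node 16→1 (fail-walked)
i=3 'a': node 1→11
i=4 'c': node 11→12
i=5 'c': node 12→2 (fail-walked)
i=6 'c': node 2→5  emit P2@[4:6]
i=7 'a': node 5→6
i=8 'a': node 6→7  emit P0@[5:8]
i=9 'a': node 7→8  emit P1@[4:9]
i=10 'c': node 8→1 (fail-walked)
i=11 'b': node 1→9 (fail-walked)
i=12 'a': node 9→10  emit P3@[11:12]
i=13 'a': node 10→21 (fail-walked)
i=14 'b': node 21→22  emit P7@[13:14]
i=15 'c': node 22→1 (fail-walked)
i=16 'c': node 1→2
i=17 'c': node 2→5  emit P2@[15:17]
i=18 'a': node 5→6
i=19 'a': node 6→7  emit P0@[16:19]
i=20 'b': node 7→22 (fail-walked)  emit P7@[19:20]
i=21 'a': node 22→10 (fail-walked)  emit P3@[20:21]
i=22 'b': node 10→15  emit P5@[20:22],P7@[21:22]
i=23 'c': node 15→1 (fail-walked)
i=24 'a': node 1→11
i=25 'b': node 11→22 (fail-walked)  emit P7@[24:25]
i=26 'a': node 22→10 (fail-walked)  emit P3@[25:26]
i=27 'b': node 10→15  emit P5@[25:27],P7@[26:27]
i=28 'a': node 15→10 (fail-walked)  emit P3@[27:28]
i=29 'c': node 10→1 (fail-walked)
i=30 'a': node 1→11
i=31 'c': node 11→12
i=32 'a': node 12→13
i=33 'b': node 13→14  emit P4@[29:33],P7@[32:33]
i=34 'b': node 14→16 (fail-walked)
i=35 'b': node 16→17
i=36 'b': node 17→18
i=37 'c': node 18→1 (fail-walked)
i=38 'a': node 1→11
i=39 'c': node 11→12
i=40 'a': node 12→13
i=41 'b': node 13→14  emit P4@[37:41],P7@[40:41]
i=42 'c': node 14→1 (fail-walked)
i=43 'a': node 1→11
i=44 'a': node 11→21 (fail-walked)
i=45 'c': node 21→1 (fail-walked)
i=46 'b': node 1→9 (fail-walked)
i=47 'c': node 9→1 (fail-walked)
i=48 'b': node 1→9 (fail-walked)
i=49 'a': node 9→10  emit P3@[48:49]
i=50 'a': node 10→21 (fail-walked)
i=51 'a': node 21→21 (fail-walked)
i=52 'c': node 21→1 (fail-walked)
i=53 'a': node 1→11
i=54 'c': node 11→12
i=55 'c': node 12→2 (fail-walked)
i=56 'b': node 2→9 (fail-walked)
i=57 'a': node 9→10  emit P3@[56:57]
i=58 'a': node 10→21 (fail-walked)
i=59 'a': node 21→21 (fail-walked)
i=60 'b': node 21→22  emit P7@[59:60]

Matches: [[6,2],[8,0],[9,1],[12,3],[14,7],[17,2],[19,0],[20,7],[21,3],[22,5],[22,7],[25,7],[26,3],[27,5],[27,7],[28,3],[33,4],[33,7],[41,4],[41,7],[49,3],[57,3],[60,7]]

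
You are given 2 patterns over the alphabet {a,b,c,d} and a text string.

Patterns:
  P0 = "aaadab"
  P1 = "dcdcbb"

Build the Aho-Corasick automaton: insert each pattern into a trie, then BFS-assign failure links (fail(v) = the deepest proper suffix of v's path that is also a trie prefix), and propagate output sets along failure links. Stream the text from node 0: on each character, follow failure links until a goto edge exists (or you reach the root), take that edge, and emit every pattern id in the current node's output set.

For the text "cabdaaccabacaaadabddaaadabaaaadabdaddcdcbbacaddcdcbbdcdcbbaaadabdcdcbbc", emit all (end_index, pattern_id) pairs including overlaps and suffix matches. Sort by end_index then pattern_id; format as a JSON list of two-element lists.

Construct AC machine:
Trie nodes:
  n0 'ε': a→1 d→7
  n1 'a': a→2
  n2 'aa': a→3
  n3 'aaa': d→4
  n4 'aaad': a→5
  n5 'aaada': b→6
  n6 'aaadab': ·  ←P0
  n7 'd': c→8
  n8 'dc': d→9
  n9 'dcd': c→10
  n10 'dcdc': b→11
  n11 'dcdcb': b→12
  n12 'dcdcbb': ·  ←P1

BFS fail/out derivation:
  fail(1) 'a': from fail(0)=0 chase 'a': 0 ⇒ 0;  out=∅∪out(0)=∅
  fail(7) 'd': from fail(0)=0 chase 'd': 0 ⇒ 0;  out=∅∪out(0)=∅
  fail(2) 'aa': from fail(1)=0 chase 'a': 0 ⇒ 1;  out=∅∪out(1)=∅
  fail(8) 'dc': from fail(7)=0 chase 'c': 0 ⇒ 0;  out=∅∪out(0)=∅
  fail(3) 'aaa': from fail(2)=1 chase 'a': 1 ⇒ 2;  out=∅∪out(2)=∅
  fail(9) 'dcd': from fail(8)=0 chase 'd': 0 ⇒ 7;  out=∅∪out(7)=∅
  fail(4) 'aaad': from fail(3)=2 chase 'd': 2→1→0 ⇒ 7;  out=∅∪out(7)=∅
  fail(10) 'dcdc': from fail(9)=7 chase 'c': 7 ⇒ 8;  out=∅∪out(8)=∅
  fail(5) 'aaada': from fail(4)=7 chase 'a': 7→0 ⇒ 1;  out=∅∪out(1)=∅
  fail(11) 'dcdcb': from fail(10)=8 chase 'b': 8→0 ⇒ 0;  out=∅∪out(0)=∅
  fail(6) 'aaadab': from fail(5)=1 chase 'b': 1→0 ⇒ 0;  out={0}∪out(0)={0}
  fail(12) 'dcdcbb': from fail(11)=0 chase 'b': 0 ⇒ 0;  out={1}∪out(0)={1}

Scan:
i=0 'c': node 0→0
i=1 'a': node 0→1
i=2 'b': node 1→0 ·f
i=3 'd': node 0→7
i=4 'a': node 7→1 ·f
i=5 'a': node 1→2
i=6 'c': node 2→0 ·f
i=7 'c': node 0→0
i=8 'a': node 0→1
i=9 'b': node 1→0 ·f
i=10 'a': node 0→1
i=11 'c': node 1→0 ·f
i=12 'a': node 0→1
i=13 'a': node 1→2
i=14 'a': node 2→3
i=15 'd': node 3→4
i=16 'a': node 4→5
i=17 'b': node 5→6  → match P0@[12:17]
i=18 'd': node 6→7 ·f
i=19 'd': node 7→7 ·f
i=20 'a': node 7→1 ·f
i=21 'a': node 1→2
i=22 'a': node 2→3
i=23 'd': node 3→4
i=24 'a': node 4→5
i=25 'b': node 5→6  → match P0@[20:25]
i=26 'a': node 6→1 ·f
i=27 'a': node 1→2
i=28 'a': node 2→3
i=29 'a': node 3→3 ·f
i=30 'd': node 3→4
i=31 'a': node 4→5
i=32 'b': node 5→6  → match P0@[27:32]
i=33 'd': node 6→7 ·f
i=34 'a': node 7→1 ·f
i=35 'd': node 1→7 ·f
i=36 'd': node 7→7 ·f
i=37 'c': node 7→8
i=38 'd': node 8→9
i=39 'c': node 9→10
i=40 'b': node 10→11
i=41 'b': node 11→12  → match P1@[36:41]
i=42 'a': node 12→1 ·f
i=43 'c': node 1→0 ·f
i=44 'a': node 0→1
i=45 'd': node 1→7 ·f
i=46 'd': node 7→7 ·f
i=47 'c': node 7→8
i=48 'd': node 8→9
i=49 'c': node 9→10
i=50 'b': node 10→11
i=51 'b': node 11→12  → match P1@[46:51]
i=52 'd': node 12→7 ·f
i=53 'c': node 7→8
i=54 'd': node 8→9
i=55 'c': node 9→10
i=56 'b': node 10→11
i=57 'b': node 11→12  → match P1@[52:57]
i=58 'a': node 12→1 ·f
i=59 'a': node 1→2
i=60 'a': node 2→3
i=61 'd': node 3→4
i=62 'a': node 4→5
i=63 'b': node 5→6  → match P0@[58:63]
i=64 'd': node 6→7 ·f
i=65 'c': node 7→8
i=66 'd': node 8→9
i=67 'c': node 9→10
i=68 'b': node 10→11
i=69 'b': node 11→12  → match P1@[64:69]
i=70 'c': node 12→0 ·f

Result: [[17,0],[25,0],[32,0],[41,1],[51,1],[57,1],[63,0],[69,1]]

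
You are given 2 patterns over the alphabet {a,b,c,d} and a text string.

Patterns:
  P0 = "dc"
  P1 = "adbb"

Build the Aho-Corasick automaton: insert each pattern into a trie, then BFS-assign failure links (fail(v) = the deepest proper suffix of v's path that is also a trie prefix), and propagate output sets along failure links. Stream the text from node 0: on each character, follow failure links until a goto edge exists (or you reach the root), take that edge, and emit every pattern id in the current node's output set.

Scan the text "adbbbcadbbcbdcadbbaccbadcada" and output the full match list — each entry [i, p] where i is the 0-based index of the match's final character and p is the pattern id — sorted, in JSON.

Construct AC machine:
Trie (insert patterns):
  n0 'ε': a→3 d→1
  n1 'd': c→2
  n2 'dc': ·  [P0 ends]
  n3 'a': d→4
  n4 'ad': b→5
  n5 'adb': b→6
  n6 'adbb': ·  [P1 ends]

BFS fail/out derivation:
  fail(1) 'd': from fail(0)=0 chase 'd': 0 ⇒ 0;  out=∅∪out(0)=∅
  fail(3) 'a': from fail(0)=0 chase 'a': 0 ⇒ 0;  out=∅∪out(0)=∅
  fail(2) 'dc': from fail(1)=0 chase 'c': 0 ⇒ 0;  out={0}∪out(0)={0}
  fail(4) 'ad': from fail(3)=0 chase 'd': 0 ⇒ 1;  out=∅∪out(1)=∅
  fail(5) 'adb': from fail(4)=1 chase 'b': 1→0 ⇒ 0;  out=∅∪out(0)=∅
  fail(6) 'adbb': from fail(5)=0 chase 'b': 0 ⇒ 0;  out={1}∪out(0)={1}

Run:
i=0 'a': node 0→3
i=1 'd': node 3→4
i=2 'b': node 4→5
i=3 'b': node 5→6  ** P1@[0:3]
i=4 'b': node 6→0 (fail-walked)
i=5 'c': node 0→0
i=6 'a': node 0→3
i=7 'd': node 3→4
i=8 'b': node 4→5
i=9 'b': node 5→6  ** P1@[6:9]
i=10 'c': node 6→0 (fail-walked)
i=11 'b': node 0→0
i=12 'd': node 0→1
i=13 'c': node 1→2  ** P0@[12:13]
i=14 'a': node 2→3 (fail-walked)
i=15 'd': node 3→4
i=16 'b': node 4→5
i=17 'b': node 5→6  ** P1@[14:17]
i=18 'a': node 6→3 (fail-walked)
i=19 'c': node 3→0 (fail-walked)
i=20 'c': node 0→0
i=21 'b': node 0→0
i=22 'a': node 0→3
i=23 'd': node 3→4
i=24 'c': node 4→2 (fail-walked)  ** P0@[23:24]
i=25 'a': node 2→3 (fail-walked)
i=26 'd': node 3→4
i=27 'a': node 4→3 (fail-walked)

Matches: [[3,1],[9,1],[13,0],[17,1],[24,0]]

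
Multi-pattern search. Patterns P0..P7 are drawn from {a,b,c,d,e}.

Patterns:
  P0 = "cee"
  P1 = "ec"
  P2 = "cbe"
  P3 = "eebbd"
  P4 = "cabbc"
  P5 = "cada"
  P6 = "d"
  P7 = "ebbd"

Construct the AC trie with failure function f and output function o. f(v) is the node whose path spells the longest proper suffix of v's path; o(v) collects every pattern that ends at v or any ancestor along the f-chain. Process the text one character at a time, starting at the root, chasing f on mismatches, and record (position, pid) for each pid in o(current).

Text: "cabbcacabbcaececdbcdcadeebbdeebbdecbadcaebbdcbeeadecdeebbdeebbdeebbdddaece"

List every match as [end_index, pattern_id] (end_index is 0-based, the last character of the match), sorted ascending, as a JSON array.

Build:
Trie nodes:
  0='ε' goto c→1 d→18 e→4
  1='c' goto a→12 b→6 e→2
  2='ce' goto e→3
  3='cee' goto ·  ←P0
  4='e' goto b→19 c→5 e→8
  5='ec' goto ·  ←P1
  6='cb' goto e→7
  7='cbe' goto ·  ←P2
  8='ee' goto b→9
  9='eeb' goto b→10
  10='eebb' goto d→11
  11='eebbd' goto ·  ←P3
  12='ca' goto b→13 d→16
  13='cab' goto b→14
  14='cabb' goto c→15
  15='cabbc' goto ·  ←P4
  16='cad' goto a→17
  17='cada' goto ·  ←P5
  18='d' goto ·  ←P6
  19='eb' goto b→20
  20='ebb' goto d→21
  21='ebbd' goto ·  ←P7

Failure links (BFS by depth):
  n1('c'): parent n0 fail=0; on 'c' 0 → fail=0;  out ∅∪∅=∅
  n4('e'): parent n0 fail=0; on 'e' 0 → fail=0;  out ∅∪∅=∅
  n18('d'): parent n0 fail=0; on 'd' 0 → fail=0;  out {6}∪∅={6}
  n2('ce'): parent n1 fail=0; on 'e' 0 → fail=4;  out ∅∪∅=∅
  n5('ec'): parent n4 fail=0; on 'c' 0 → fail=1;  out {1}∪∅={1}
  n6('cb'): parent n1 fail=0; on 'b' 0 → fail=0;  out ∅∪∅=∅
  n8('ee'): parent n4 fail=0; on 'e' 0 → fail=4;  out ∅∪∅=∅
  n12('ca'): parent n1 fail=0; on 'a' 0 → fail=0;  out ∅∪∅=∅
  n19('eb'): parent n4 fail=0; on 'b' 0 → fail=0;  out ∅∪∅=∅
  n3('cee'): parent n2 fail=4; on 'e' 4 → fail=8;  out {0}∪∅={0}
  n7('cbe'): parent n6 fail=0; on 'e' 0 → fail=4;  out {2}∪∅={2}
  n9('eeb'): parent n8 fail=4; on 'b' 4 → fail=19;  out ∅∪∅=∅
  n13('cab'): parent n12 fail=0; on 'b' 0 → fail=0;  out ∅∪∅=∅
  n16('cad'): parent n12 fail=0; on 'd' 0 → fail=18;  out ∅∪{6}={6}
  n20('ebb'): parent n19 fail=0; on 'b' 0 → fail=0;  out ∅∪∅=∅
  n10('eebb'): parent n9 fail=19; on 'b' 19 → fail=20;  out ∅∪∅=∅
  n14('cabb'): parent n13 fail=0; on 'b' 0 → fail=0;  out ∅∪∅=∅
  n17('cada'): parent n16 fail=18; on 'a' 18→0 → fail=0;  out {5}∪∅={5}
  n21('ebbd'): parent n20 fail=0; on 'd' 0 → fail=18;  out {7}∪{6}={6,7}
  n11('eebbd'): parent n10 fail=20; on 'd' 20 → fail=21;  out {3}∪{6,7}={3,6,7}
  n15('cabbc'): parent n14 fail=0; on 'c' 0 → fail=1;  out {4}∪∅={4}

Text stream:
[0] read 'c'  n0⇒n1
[1] read 'a'  n1⇒n12
[2] read 'b'  n12⇒n13
[3] read 'b'  n13⇒n14
[4] read 'c'  n14⇒n15  → match P4@[0:4]
[5] read 'a'  n15⇒n12 ·f
[6] read 'c'  n12⇒n1 ·f
[7] read 'a'  n1⇒n12
[8] read 'b'  n12⇒n13
[9] read 'b'  n13⇒n14
[10] read 'c'  n14⇒n15  → match P4@[6:10]
[11] read 'a'  n15⇒n12 ·f
[12] read 'e'  n12⇒n4 ·f
[13] read 'c'  n4⇒n5  → match P1@[12:13]
[14] read 'e'  n5⇒n2 ·f
[15] read 'c'  n2⇒n5 ·f  → match P1@[14:15]
[16] read 'd'  n5⇒n18 ·f  → match P6@[16:16]
[17] read 'b'  n18⇒n0 ·f
[18] read 'c'  n0⇒n1
[19] read 'd'  n1⇒n18 ·f  → match P6@[19:19]
[20] read 'c'  n18⇒n1 ·f
[21] read 'a'  n1⇒n12
[22] read 'd'  n12⇒n16  → match P6@[22:22]
[23] read 'e'  n16⇒n4 ·f
[24] read 'e'  n4⇒n8
[25] read 'b'  n8⇒n9
[26] read 'b'  n9⇒n10
[27] read 'd'  n10⇒n11  → match P3@[23:27],P6@[27:27],P7@[24:27]
[28] read 'e'  n11⇒n4 ·f
[29] read 'e'  n4⇒n8
[30] read 'b'  n8⇒n9
[31] read 'b'  n9⇒n10
[32] read 'd'  n10⇒n11  → match P3@[28:32],P6@[32:32],P7@[29:32]
[33] read 'e'  n11⇒n4 ·f
[34] read 'c'  n4⇒n5  → match P1@[33:34]
[35] read 'b'  n5⇒n6 ·f
[36] read 'a'  n6⇒n0 ·f
[37] read 'd'  n0⇒n18  → match P6@[37:37]
[38] read 'c'  n18⇒n1 ·f
[39] read 'a'  n1⇒n12
[40] read 'e'  n12⇒n4 ·f
[41] read 'b'  n4⇒n19
[42] read 'b'  n19⇒n20
[43] read 'd'  n20⇒n21  → match P6@[43:43],P7@[40:43]
[44] read 'c'  n21⇒n1 ·f
[45] read 'b'  n1⇒n6
[46] read 'e'  n6⇒n7  → match P2@[44:46]
[47] read 'e'  n7⇒n8 ·f
[48] read 'a'  n8⇒n0 ·f
[49] read 'd'  n0⇒n18  → match P6@[49:49]
[50] read 'e'  n18⇒n4 ·f
[51] read 'c'  n4⇒n5  → match P1@[50:51]
[52] read 'd'  n5⇒n18 ·f  → match P6@[52:52]
[53] read 'e'  n18⇒n4 ·f
[54] read 'e'  n4⇒n8
[55] read 'b'  n8⇒n9
[56] read 'b'  n9⇒n10
[57] read 'd'  n10⇒n11  → match P3@[53:57],P6@[57:57],P7@[54:57]
[58] read 'e'  n11⇒n4 ·f
[59] read 'e'  n4⇒n8
[60] read 'b'  n8⇒n9
[61] read 'b'  n9⇒n10
[62] read 'd'  n10⇒n11  → match P3@[58:62],P6@[62:62],P7@[59:62]
[63] read 'e'  n11⇒n4 ·f
[64] read 'e'  n4⇒n8
[65] read 'b'  n8⇒n9
[66] read 'b'  n9⇒n10
[67] read 'd'  n10⇒n11  → match P3@[63:67],P6@[67:67],P7@[64:67]
[68] read 'd'  n11⇒n18 ·f  → match P6@[68:68]
[69] read 'd'  n18⇒n18 ·f  → match P6@[69:69]
[70] read 'a'  n18⇒n0 ·f
[71] read 'e'  n0⇒n4
[72] read 'c'  n4⇒n5  → match P1@[71:72]
[73] read 'e'  n5⇒n2 ·f

Result: [[4,4],[10,4],[13,1],[15,1],[16,6],[19,6],[22,6],[27,3],[27,6],[27,7],[32,3],[32,6],[32,7],[34,1],[37,6],[43,6],[43,7],[46,2],[49,6],[51,1],[52,6],[57,3],[57,6],[57,7],[62,3],[62,6],[62,7],[67,3],[67,6],[67,7],[68,6],[69,6],[72,1]]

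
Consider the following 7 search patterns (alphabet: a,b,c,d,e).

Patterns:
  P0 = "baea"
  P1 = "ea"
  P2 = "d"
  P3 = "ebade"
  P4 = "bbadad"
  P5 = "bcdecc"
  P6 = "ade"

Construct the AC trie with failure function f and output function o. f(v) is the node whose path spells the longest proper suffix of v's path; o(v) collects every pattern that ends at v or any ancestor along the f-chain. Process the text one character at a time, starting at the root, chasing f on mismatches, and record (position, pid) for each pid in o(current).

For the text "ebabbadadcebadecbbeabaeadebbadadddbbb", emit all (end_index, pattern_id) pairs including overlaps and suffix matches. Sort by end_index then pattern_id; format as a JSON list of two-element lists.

Construct AC machine:
Trie (insert patterns):
  n0 'ε': a→22 b→1 d→7 e→5
  n1 'b': a→2 b→12 c→17
  n2 'ba': e→3
  n3 'bae': a→4
  n4 'baea': ·  [P0 ends]
  n5 'e': a→6 b→8
  n6 'ea': ·  [P1 ends]
  n7 'd': ·  [P2 ends]
  n8 'eb': a→9
  n9 'eba': d→10
  n10 'ebad': e→11
  n11 'ebade': ·  [P3 ends]
  n12 'bb': a→13
  n13 'bba': d→14
  n14 'bbad': a→15
  n15 'bbada': d→16
  n16 'bbadad': ·  [P4 ends]
  n17 'bc': d→18
  n18 'bcd': e→19
  n19 'bcde': c→20
  n20 'bcdec': c→21
  n21 'bcdecc': ·  [P5 ends]
  n22 'a': d→23
  n23 'ad': e→24
  n24 'ade': ·  [P6 ends]

Failure links (BFS by depth):
  fail(1) 'b': from fail(0)=0 chase 'b': 0 ⇒ 0;  out=∅∪out(0)=∅
  fail(5) 'e': from fail(0)=0 chase 'e': 0 ⇒ 0;  out=∅∪out(0)=∅
  fail(7) 'd': from fail(0)=0 chase 'd': 0 ⇒ 0;  out={2}∪out(0)={2}
  fail(22) 'a': from fail(0)=0 chase 'a': 0 ⇒ 0;  out=∅∪out(0)=∅
  fail(2) 'ba': from fail(1)=0 chase 'a': 0 ⇒ 22;  out=∅∪out(22)=∅
  fail(6) 'ea': from fail(5)=0 chase 'a': 0 ⇒ 22;  out={1}∪out(22)={1}
  fail(8) 'eb': from fail(5)=0 chase 'b': 0 ⇒ 1;  out=∅∪out(1)=∅
  fail(12) 'bb': from fail(1)=0 chase 'b': 0 ⇒ 1;  out=∅∪out(1)=∅
  fail(17) 'bc': from fail(1)=0 chase 'c': 0 ⇒ 0;  out=∅∪out(0)=∅
  fail(23) 'ad': from fail(22)=0 chase 'd': 0 ⇒ 7;  out=∅∪out(7)={2}
  fail(3) 'bae': from fail(2)=22 chase 'e': 22→0 ⇒ 5;  out=∅∪out(5)=∅
  fail(9) 'eba': from fail(8)=1 chase 'a': 1 ⇒ 2;  out=∅∪out(2)=∅
  fail(13) 'bba': from fail(12)=1 chase 'a': 1 ⇒ 2;  out=∅∪out(2)=∅
  fail(18) 'bcd': from fail(17)=0 chase 'd': 0 ⇒ 7;  out=∅∪out(7)={2}
  fail(24) 'ade': from fail(23)=7 chase 'e': 7→0 ⇒ 5;  out={6}∪out(5)={6}
  fail(4) 'baea': from fail(3)=5 chase 'a': 5 ⇒ 6;  out={0}∪out(6)={0,1}
  fail(10) 'ebad': from fail(9)=2 chase 'd': 2→22 ⇒ 23;  out=∅∪out(23)={2}
  fail(14) 'bbad': from fail(13)=2 chase 'd': 2→22 ⇒ 23;  out=∅∪out(23)={2}
  fail(19) 'bcde': from fail(18)=7 chase 'e': 7→0 ⇒ 5;  out=∅∪out(5)=∅
  fail(11) 'ebade': from fail(10)=23 chase 'e': 23 ⇒ 24;  out={3}∪out(24)={3,6}
  fail(15) 'bbada': from fail(14)=23 chase 'a': 23→7→0 ⇒ 22;  out=∅∪out(22)=∅
  fail(20) 'bcdec': from fail(19)=5 chase 'c': 5→0 ⇒ 0;  out=∅∪out(0)=∅
  fail(16) 'bbadad': from fail(15)=22 chase 'd': 22 ⇒ 23;  out={4}∪out(23)={2,4}
  fail(21) 'bcdecc': from fail(20)=0 chase 'c': 0 ⇒ 0;  out={5}∪out(0)={5}

Run:
i=0 'e': node 0→5
i=1 'b': node 5→8
i=2 'a': node 8→9
i=3 'b': node 9→1 (via fail)
i=4 'b': node 1→12
i=5 'a': node 12→13
i=6 'd': node 13→14  → match P2@[6:6]
i=7 'a': node 14→15
i=8 'd': node 15→16  → match P2@[8:8],P4@[3:8]
i=9 'c': node 16→0 (via fail)
i=10 'e': node 0→5
i=11 'b': node 5→8
i=12 'a': node 8→9
i=13 'd': node 9→10  → match P2@[13:13]
i=14 'e': node 10→11  → match P3@[10:14],P6@[12:14]
i=15 'c': node 11→0 (via fail)
i=16 'b': node 0→1
i=17 'b': node 1→12
i=18 'e': node 12→5 (via fail)
i=19 'a': node 5→6  → match P1@[18:19]
i=20 'b': node 6→1 (via fail)
i=21 'a': node 1→2
i=22 'e': node 2→3
i=23 'a': node 3→4  → match P0@[20:23],P1@[22:23]
i=24 'd': node 4→23 (via fail)  → match P2@[24:24]
i=25 'e': node 23→24  → match P6@[23:25]
i=26 'b': node 24→8 (via fail)
i=27 'b': node 8→12 (via fail)
i=28 'a': node 12→13
i=29 'd': node 13→14  → match P2@[29:29]
i=30 'a': node 14→15
i=31 'd': node 15→16  → match P2@[31:31],P4@[26:31]
i=32 'd': node 16→7 (via fail)  → match P2@[32:32]
i=33 'd': node 7→7 (via fail)  → match P2@[33:33]
i=34 'b': node 7→1 (via fail)
i=35 'b': node 1→12
i=36 'b': node 12→12 (via fail)

All matches (sorted): [[6,2],[8,2],[8,4],[13,2],[14,3],[14,6],[19,1],[23,0],[23,1],[24,2],[25,6],[29,2],[31,2],[31,4],[32,2],[33,2]]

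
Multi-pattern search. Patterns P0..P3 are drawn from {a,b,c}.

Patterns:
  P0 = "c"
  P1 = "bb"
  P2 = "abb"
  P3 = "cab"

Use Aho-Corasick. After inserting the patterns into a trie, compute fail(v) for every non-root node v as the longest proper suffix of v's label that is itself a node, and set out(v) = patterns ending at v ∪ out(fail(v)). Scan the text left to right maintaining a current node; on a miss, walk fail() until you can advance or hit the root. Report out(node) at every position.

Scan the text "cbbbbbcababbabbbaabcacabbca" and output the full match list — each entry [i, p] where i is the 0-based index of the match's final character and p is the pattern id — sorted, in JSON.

Build:
Trie nodes:
  0='ε' goto a→4 b→2 c→1
  1='c' goto a→7  ←P0
  2='b' goto b→3
  3='bb' goto ·  ←P1
  4='a' goto b→5
  5='ab' goto b→6
  6='abb' goto ·  ←P2
  7='ca' goto b→8
  8='cab' goto ·  ←P3

BFS fail/out derivation:
  fail(1) 'c': from fail(0)=0 chase 'c': 0 ⇒ 0;  out={0}∪out(0)={0}
  fail(2) 'b': from fail(0)=0 chase 'b': 0 ⇒ 0;  out=∅∪out(0)=∅
  fail(4) 'a': from fail(0)=0 chase 'a': 0 ⇒ 0;  out=∅∪out(0)=∅
  fail(3) 'bb': from fail(2)=0 chase 'b': 0 ⇒ 2;  out={1}∪out(2)={1}
  fail(5) 'ab': from fail(4)=0 chase 'b': 0 ⇒ 2;  out=∅∪out(2)=∅
  fail(7) 'ca': from fail(1)=0 chase 'a': 0 ⇒ 4;  out=∅∪out(4)=∅
  fail(6) 'abb': from fail(5)=2 chase 'b': 2 ⇒ 3;  out={2}∪out(3)={1,2}
  fail(8) 'cab': from fail(7)=4 chase 'b': 4 ⇒ 5;  out={3}∪out(5)={3}

Scan:
[0] read 'c'  n0⇒n1  ** P0@[0:0]
[1] read 'b'  n1⇒n2 ·f
[2] read 'b'  n2⇒n3  ** P1@[1:2]
[3] read 'b'  n3⇒n3 ·f  ** P1@[2:3]
[4] read 'b'  n3⇒n3 ·f  ** P1@[3:4]
[5] read 'b'  n3⇒n3 ·f  ** P1@[4:5]
[6] read 'c'  n3⇒n1 ·f  ** P0@[6:6]
[7] read 'a'  n1⇒n7
[8] read 'b'  n7⇒n8  ** P3@[6:8]
[9] read 'a'  n8⇒n4 ·f
[10] read 'b'  n4⇒n5
[11] read 'b'  n5⇒n6  ** P1@[10:11],P2@[9:11]
[12] read 'a'  n6⇒n4 ·f
[13] read 'b'  n4⇒n5
[14] read 'b'  n5⇒n6  ** P1@[13:14],P2@[12:14]
[15] read 'b'  n6⇒n3 ·f  ** P1@[14:15]
[16] read 'a'  n3⇒n4 ·f
[17] read 'a'  n4⇒n4 ·f
[18] read 'b'  n4⇒n5
[19] read 'c'  n5⇒n1 ·f  ** P0@[19:19]
[20] read 'a'  n1⇒n7
[21] read 'c'  n7⇒n1 ·f  ** P0@[21:21]
[22] read 'a'  n1⇒n7
[23] read 'b'  n7⇒n8  ** P3@[21:23]
[24] read 'b'  n8⇒n6 ·f  ** P1@[23:24],P2@[22:24]
[25] read 'c'  n6⇒n1 ·f  ** P0@[25:25]
[26] read 'a'  n1⇒n7

All matches (sorted): [[0,0],[2,1],[3,1],[4,1],[5,1],[6,0],[8,3],[11,1],[11,2],[14,1],[14,2],[15,1],[19,0],[21,0],[23,3],[24,1],[24,2],[25,0]]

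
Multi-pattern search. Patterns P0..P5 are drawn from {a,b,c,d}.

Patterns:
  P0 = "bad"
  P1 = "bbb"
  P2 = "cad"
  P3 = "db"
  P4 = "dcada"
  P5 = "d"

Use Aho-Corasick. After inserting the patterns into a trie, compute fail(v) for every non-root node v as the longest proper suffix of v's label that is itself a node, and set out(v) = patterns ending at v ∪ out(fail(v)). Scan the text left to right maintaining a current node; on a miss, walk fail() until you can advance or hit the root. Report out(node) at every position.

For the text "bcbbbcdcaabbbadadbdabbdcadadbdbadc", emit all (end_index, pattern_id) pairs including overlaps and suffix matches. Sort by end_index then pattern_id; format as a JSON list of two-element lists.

Build:
Trie (insert patterns):
  0='ε' goto b→1 c→6 d→9
  1='b' goto a→2 b→4
  2='ba' goto d→3
  3='bad' goto ·  ←P0
  4='bb' goto b→5
  5='bbb' goto ·  ←P1
  6='c' goto a→7
  7='ca' goto d→8
  8='cad' goto ·  ←P2
  9='d' goto b→10 c→11  ←P5
  10='db' goto ·  ←P3
  11='dc' goto a→12
  12='dca' goto d→13
  13='dcad' goto a→14
  14='dcada' goto ·  ←P4

BFS fail/out derivation:
  n1('b'): parent n0 fail=0; on 'b' 0 → fail=0;  out ∅∪∅=∅
  n6('c'): parent n0 fail=0; on 'c' 0 → fail=0;  out ∅∪∅=∅
  n9('d'): parent n0 fail=0; on 'd' 0 → fail=0;  out {5}∪∅={5}
  n2('ba'): parent n1 fail=0; on 'a' 0 → fail=0;  out ∅∪∅=∅
  n4('bb'): parent n1 fail=0; on 'b' 0 → fail=1;  out ∅∪∅=∅
  n7('ca'): parent n6 fail=0; on 'a' 0 → fail=0;  out ∅∪∅=∅
  n10('db'): parent n9 fail=0; on 'b' 0 → fail=1;  out {3}∪∅={3}
  n11('dc'): parent n9 fail=0; on 'c' 0 → fail=6;  out ∅∪∅=∅
  n3('bad'): parent n2 fail=0; on 'd' 0 → fail=9;  out {0}∪{5}={0,5}
  n5('bbb'): parent n4 fail=1; on 'b' 1 → fail=4;  out {1}∪∅={1}
  n8('cad'): parent n7 fail=0; on 'd' 0 → fail=9;  out {2}∪{5}={2,5}
  n12('dca'): parent n11 fail=6; on 'a' 6 → fail=7;  out ∅∪∅=∅
  n13('dcad'): parent n12 fail=7; on 'd' 7 → fail=8;  out ∅∪{2,5}={2,5}
  n14('dcada'): parent n13 fail=8; on 'a' 8→9→0 → fail=0;  out {4}∪∅={4}

Text stream:
pos 0 'b': at 1
pos 1 'c': at 6 (fail-walked)
pos 2 'b': at 1 (fail-walked)
pos 3 'b': at 4
pos 4 'b': at 5  ** P1@[2:4]
pos 5 'c': at 6 (fail-walked)
pos 6 'd': at 9 (fail-walked)  ** P5@[6:6]
pos 7 'c': at 11
pos 8 'a': at 12
pos 9 'a': at 0 (fail-walked)
pos 10 'b': at 1
pos 11 'b': at 4
pos 12 'b': at 5  ** P1@[10:12]
pos 13 'a': at 2 (fail-walked)
pos 14 'd': at 3  ** P0@[12:14],P5@[14:14]
pos 15 'a': at 0 (fail-walked)
pos 16 'd': at 9  ** P5@[16:16]
pos 17 'b': at 10  ** P3@[16:17]
pos 18 'd': at 9 (fail-walked)  ** P5@[18:18]
pos 19 'a': at 0 (fail-walked)
pos 20 'b': at 1
pos 21 'b': at 4
pos 22 'd': at 9 (fail-walked)  ** P5@[22:22]
pos 23 'c': at 11
pos 24 'a': at 12
pos 25 'd': at 13  ** P2@[23:25],P5@[25:25]
pos 26 'a': at 14  ** P4@[22:26]
pos 27 'd': at 9 (fail-walked)  ** P5@[27:27]
pos 28 'b': at 10  ** P3@[27:28]
pos 29 'd': at 9 (fail-walked)  ** P5@[29:29]
pos 30 'b': at 10  ** P3@[29:30]
pos 31 'a': at 2 (fail-walked)
pos 32 'd': at 3  ** P0@[30:32],P5@[32:32]
pos 33 'c': at 11 (fail-walked)

All matches (sorted): [[4,1],[6,5],[12,1],[14,0],[14,5],[16,5],[17,3],[18,5],[22,5],[25,2],[25,5],[26,4],[27,5],[28,3],[29,5],[30,3],[32,0],[32,5]]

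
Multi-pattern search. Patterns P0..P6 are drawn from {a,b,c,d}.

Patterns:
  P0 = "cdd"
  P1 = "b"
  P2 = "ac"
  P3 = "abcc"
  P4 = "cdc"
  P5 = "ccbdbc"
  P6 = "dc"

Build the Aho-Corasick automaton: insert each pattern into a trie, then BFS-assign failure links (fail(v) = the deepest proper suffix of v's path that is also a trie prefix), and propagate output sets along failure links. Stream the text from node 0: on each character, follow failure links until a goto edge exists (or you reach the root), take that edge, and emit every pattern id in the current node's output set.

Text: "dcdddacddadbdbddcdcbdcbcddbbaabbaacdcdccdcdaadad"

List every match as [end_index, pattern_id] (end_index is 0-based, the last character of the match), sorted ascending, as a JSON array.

Construct AC machine:
Trie nodes:
  0='ε' goto a→5 b→4 c→1 d→16
  1='c' goto c→11 d→2
  2='cd' goto c→10 d→3
  3='cdd' goto ·  [P0 ends]
  4='b' goto ·  [P1 ends]
  5='a' goto b→7 c→6
  6='ac' goto ·  [P2 ends]
  7='ab' goto c→8
  8='abc' goto c→9
  9='abcc' goto ·  [P3 ends]
  10='cdc' goto ·  [P4 ends]
  11='cc' goto b→12
  12='ccb' goto d→13
  13='ccbd' goto b→14
  14='ccbdb' goto c→15
  15='ccbdbc' goto ·  [P5 ends]
  16='d' goto c→17
  17='dc' goto ·  [P6 ends]

Failure links (BFS by depth):
  n1('c'): parent n0 fail=0; on 'c' 0 → fail=0;  out ∅∪∅=∅
  n4('b'): parent n0 fail=0; on 'b' 0 → fail=0;  out {1}∪∅={1}
  n5('a'): parent n0 fail=0; on 'a' 0 → fail=0;  out ∅∪∅=∅
  n16('d'): parent n0 fail=0; on 'd' 0 → fail=0;  out ∅∪∅=∅
  n2('cd'): parent n1 fail=0; on 'd' 0 → fail=16;  out ∅∪∅=∅
  n6('ac'): parent n5 fail=0; on 'c' 0 → fail=1;  out {2}∪∅={2}
  n7('ab'): parent n5 fail=0; on 'b' 0 → fail=4;  out ∅∪{1}={1}
  n11('cc'): parent n1 fail=0; on 'c' 0 → fail=1;  out ∅∪∅=∅
  n17('dc'): parent n16 fail=0; on 'c' 0 → fail=1;  out {6}∪∅={6}
  n3('cdd'): parent n2 fail=16; on 'd' 16→0 → fail=16;  out {0}∪∅={0}
  n8('abc'): parent n7 fail=4; on 'c' 4→0 → fail=1;  out ∅∪∅=∅
  n10('cdc'): parent n2 fail=16; on 'c' 16 → fail=17;  out {4}∪{6}={4,6}
  n12('ccb'): parent n11 fail=1; on 'b' 1→0 → fail=4;  out ∅∪{1}={1}
  n9('abcc'): parent n8 fail=1; on 'c' 1 → fail=11;  out {3}∪∅={3}
  n13('ccbd'): parent n12 fail=4; on 'd' 4→0 → fail=16;  out ∅∪∅=∅
  n14('ccbdb'): parent n13 fail=16; on 'b' 16→0 → fail=4;  out ∅∪{1}={1}
  n15('ccbdbc'): parent n14 fail=4; on 'c' 4→0 → fail=1;  out {5}∪∅={5}

Scan:
i=0 'd': node 0→16
i=1 'c': node 16→17  → match P6@[0:1]
i=2 'd': node 17→2 (via fail)
i=3 'd': node 2→3  → match P0@[1:3]
i=4 'd': node 3→16 (via fail)
i=5 'a': node 16→5 (via fail)
i=6 'c': node 5→6  → match P2@[5:6]
i=7 'd': node 6→2 (via fail)
i=8 'd': node 2→3  → match P0@[6:8]
i=9 'a': node 3→5 (via fail)
i=10 'd': node 5→16 (via fail)
i=11 'b': node 16→4 (via fail)  → match P1@[11:11]
i=12 'd': node 4→16 (via fail)
i=13 'b': node 16→4 (via fail)  → match P1@[13:13]
i=14 'd': node 4→16 (via fail)
i=15 'd': node 16→16 (via fail)
i=16 'c': node 16→17  → match P6@[15:16]
i=17 'd': node 17→2 (via fail)
i=18 'c': node 2→10  → match P4@[16:18],P6@[17:18]
i=19 'b': node 10→4 (via fail)  → match P1@[19:19]
i=20 'd': node 4→16 (via fail)
i=21 'c': node 16→17  → match P6@[20:21]
i=22 'b': node 17→4 (via fail)  → match P1@[22:22]
i=23 'c': node 4→1 (via fail)
i=24 'd': node 1→2
i=25 'd': node 2→3  → match P0@[23:25]
i=26 'b': node 3→4 (via fail)  → match P1@[26:26]
i=27 'b': node 4→4 (via fail)  → match P1@[27:27]
i=28 'a': node 4→5 (via fail)
i=29 'a': node 5→5 (via fail)
i=30 'b': node 5→7  → match P1@[30:30]
i=31 'b': node 7→4 (via fail)  → match P1@[31:31]
i=32 'a': node 4→5 (via fail)
i=33 'a': node 5→5 (via fail)
i=34 'c': node 5→6  → match P2@[33:34]
i=35 'd': node 6→2 (via fail)
i=36 'c': node 2→10  → match P4@[34:36],P6@[35:36]
i=37 'd': node 10→2 (via fail)
i=38 'c': node 2→10  → match P4@[36:38],P6@[37:38]
i=39 'c': node 10→11 (via fail)
i=40 'd': node 11→2 (via fail)
i=41 'c': node 2→10  → match P4@[39:41],P6@[40:41]
i=42 'd': node 10→2 (via fail)
i=43 'a': node 2→5 (via fail)
i=44 'a': node 5→5 (via fail)
i=45 'd': node 5→16 (via fail)
i=46 'a': node 16→5 (via fail)
i=47 'd': node 5→16 (via fail)

Matches: [[1,6],[3,0],[6,2],[8,0],[11,1],[13,1],[16,6],[18,4],[18,6],[19,1],[21,6],[22,1],[25,0],[26,1],[27,1],[30,1],[31,1],[34,2],[36,4],[36,6],[38,4],[38,6],[41,4],[41,6]]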